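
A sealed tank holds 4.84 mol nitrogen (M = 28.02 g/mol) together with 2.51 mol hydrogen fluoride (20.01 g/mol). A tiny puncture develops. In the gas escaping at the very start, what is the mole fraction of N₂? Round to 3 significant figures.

Rate_i ∝ x_i/√M_i (Graham's law weighted by mole fraction), so the effusate composition follows n_i/√M_i.
x_N₂(eff) = (n_N₂/√M_N₂) / (n_N₂/√M_N₂ + n_HF/√M_HF)
= (4.84/√28.02) / (4.84/√28.02 + 2.51/√20.01) = 0.9143/(0.9143 + 0.5611) = 0.620.

0.620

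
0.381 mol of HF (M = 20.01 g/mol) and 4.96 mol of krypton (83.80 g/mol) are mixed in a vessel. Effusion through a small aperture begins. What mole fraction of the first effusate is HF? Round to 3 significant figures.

0.136

Rate_i ∝ x_i/√M_i (Graham's law weighted by mole fraction), so the effusate composition follows n_i/√M_i.
Mole fraction of HF in the effusate = (n_HF/√M_HF) / (n_HF/√M_HF + n_Kr/√M_Kr)
= (0.381/√20.01) / (0.381/√20.01 + 4.96/√83.80) = 0.08517/(0.08517 + 0.5418) = 0.136.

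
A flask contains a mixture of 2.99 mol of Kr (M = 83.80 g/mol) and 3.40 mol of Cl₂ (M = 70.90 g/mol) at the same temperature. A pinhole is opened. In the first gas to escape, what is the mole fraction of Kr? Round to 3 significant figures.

Each component's effusion rate ∝ (its partial pressure)·(1/√M) ∝ n_i/√M_i.
Mole fraction of Kr in the effusate = (n_Kr/√M_Kr) / (n_Kr/√M_Kr + n_Cl₂/√M_Cl₂)
= (2.99/√83.80) / (2.99/√83.80 + 3.40/√70.90) = 0.3266/(0.3266 + 0.4038) = 0.447.

0.447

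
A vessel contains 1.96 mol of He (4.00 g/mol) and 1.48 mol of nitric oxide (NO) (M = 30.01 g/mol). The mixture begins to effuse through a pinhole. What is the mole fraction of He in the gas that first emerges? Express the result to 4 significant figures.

Rate_i ∝ x_i/√M_i (Graham's law weighted by mole fraction), so the effusate composition follows n_i/√M_i.
So x_He in the escaping gas = (n_He/√M_He) / Σ(n_i/√M_i)
= (1.96/√4.00) / (1.96/√4.00 + 1.48/√30.01) = 0.9800/(0.9800 + 0.2702) = 0.7839.

0.7839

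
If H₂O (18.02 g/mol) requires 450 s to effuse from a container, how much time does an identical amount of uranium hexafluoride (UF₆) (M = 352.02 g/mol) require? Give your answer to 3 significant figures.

By Graham's law, t_UF₆/t_H₂O = √(M_UF₆/M_H₂O) = √(352.02/18.02) = √19.53 = 4.420.
So the time for UF₆ is 450 × 4.420 = 1990 s.

1990 s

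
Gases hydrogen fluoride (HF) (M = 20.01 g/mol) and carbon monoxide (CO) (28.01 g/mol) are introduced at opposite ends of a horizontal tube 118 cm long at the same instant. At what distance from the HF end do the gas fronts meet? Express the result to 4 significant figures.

63.95 cm

The fronts meet when d_HF + d_CO = L with d_HF/d_CO = √(M_CO/M_HF) (Graham's law). Here √(M_CO/M_HF) = √(28.01/20.01) = 1.183.
With d_HF + d_CO = 118 cm, d_CO = 118/(1 + 1.183) = 54.05 cm.
d_HF = 118 − 54.05 = 63.95 cm.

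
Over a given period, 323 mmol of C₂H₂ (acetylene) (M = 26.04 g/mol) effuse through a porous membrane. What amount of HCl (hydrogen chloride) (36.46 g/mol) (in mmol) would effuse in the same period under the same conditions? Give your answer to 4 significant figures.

273.0 mmol

From Graham's law, rate_HCl/rate_C₂H₂ = √(M_C₂H₂/M_HCl) = √(26.04/36.46) = √0.7142 = 0.8451.
So the amount for HCl is 323 × 0.8451 = 273.0 mmol.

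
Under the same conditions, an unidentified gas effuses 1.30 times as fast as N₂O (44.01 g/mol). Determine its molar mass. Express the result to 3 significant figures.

Graham's law gives rate_X/rate_N₂O = √(M_N₂O/M_X).
1.30 = √(44.01/M_X)
M_X = 44.01 / 1.30² = 44.01 / 1.690 = 26.0 g/mol

26.0 g/mol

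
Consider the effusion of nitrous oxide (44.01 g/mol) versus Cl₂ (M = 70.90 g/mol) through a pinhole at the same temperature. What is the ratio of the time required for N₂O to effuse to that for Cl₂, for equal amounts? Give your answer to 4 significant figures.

0.7879

Since effusion rate ∝ 1/√M, t_N₂O/t_Cl₂ = √(M_N₂O/M_Cl₂) = √(44.01/70.90) = √0.6207 = 0.7879.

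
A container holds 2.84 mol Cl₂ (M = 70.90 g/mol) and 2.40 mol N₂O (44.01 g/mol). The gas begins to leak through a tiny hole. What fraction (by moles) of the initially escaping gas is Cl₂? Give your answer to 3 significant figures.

Each component's effusion rate ∝ (its partial pressure)·(1/√M) ∝ n_i/√M_i.
So x_Cl₂ in the escaping gas = (n_Cl₂/√M_Cl₂) / Σ(n_i/√M_i)
= (2.84/√70.90) / (2.84/√70.90 + 2.40/√44.01) = 0.3373/(0.3373 + 0.3618) = 0.482.

0.482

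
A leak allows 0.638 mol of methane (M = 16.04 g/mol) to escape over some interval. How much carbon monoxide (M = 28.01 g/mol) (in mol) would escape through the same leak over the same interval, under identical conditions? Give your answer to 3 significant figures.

By Graham's law, rate_CO/rate_CH₄ = √(M_CH₄/M_CO) = √(16.04/28.01) = √0.5727 = 0.7567.
So the amount for CO is 0.638 × 0.7567 = 0.483 mol.

0.483 mol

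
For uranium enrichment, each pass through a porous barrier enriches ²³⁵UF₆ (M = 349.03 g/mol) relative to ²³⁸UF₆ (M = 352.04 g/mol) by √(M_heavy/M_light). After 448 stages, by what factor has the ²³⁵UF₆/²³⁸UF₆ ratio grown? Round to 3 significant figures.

6.84

The single-stage factor is √(M_heavy/M_light), so 448 stages give [√(352.04/349.03)]^448 = (352.04/349.03)^(448/2).
= 1.00862^224 = 6.84.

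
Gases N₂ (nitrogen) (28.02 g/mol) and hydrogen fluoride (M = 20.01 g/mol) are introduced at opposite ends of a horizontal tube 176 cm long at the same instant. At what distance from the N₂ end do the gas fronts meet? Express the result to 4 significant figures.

80.61 cm

In equal time, each gas travels a distance ∝ its rate ∝ 1/√M, so d_N₂/d_HF = √(M_HF/M_N₂) = √(20.01/28.02) = 0.8451.
With d_N₂ + d_HF = 176 cm, d_HF = 176/(1 + 0.8451) = 95.39 cm.
d_N₂ = 176 − 95.39 = 80.61 cm.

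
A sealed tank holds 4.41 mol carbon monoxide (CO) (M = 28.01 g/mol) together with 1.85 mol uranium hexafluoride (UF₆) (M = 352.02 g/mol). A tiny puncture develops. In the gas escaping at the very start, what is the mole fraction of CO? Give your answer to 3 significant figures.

0.894

Rate_i ∝ x_i/√M_i (Graham's law weighted by mole fraction), so the effusate composition follows n_i/√M_i.
x_CO(eff) = (n_CO/√M_CO) / (n_CO/√M_CO + n_UF₆/√M_UF₆)
= (4.41/√28.01) / (4.41/√28.01 + 1.85/√352.02) = 0.8333/(0.8333 + 0.09860) = 0.894.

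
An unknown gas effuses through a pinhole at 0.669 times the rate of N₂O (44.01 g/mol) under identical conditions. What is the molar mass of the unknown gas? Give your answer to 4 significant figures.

By Graham's law, rate_X/rate_N₂O = √(M_N₂O/M_X).
0.669 = √(44.01/M_X)
M_X = 44.01 / 0.669² = 44.01 / 0.4476 = 98.33 g/mol

98.33 g/mol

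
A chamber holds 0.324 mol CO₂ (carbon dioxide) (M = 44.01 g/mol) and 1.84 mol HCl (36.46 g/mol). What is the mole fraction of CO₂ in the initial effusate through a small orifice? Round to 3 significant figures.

Effusion rate of each component ∝ n_i/√M_i (partial pressure × 1/√M).
Mole fraction of CO₂ in the effusate = (n_CO₂/√M_CO₂) / (n_CO₂/√M_CO₂ + n_HCl/√M_HCl)
= (0.324/√44.01) / (0.324/√44.01 + 1.84/√36.46) = 0.04884/(0.04884 + 0.3047) = 0.138.

0.138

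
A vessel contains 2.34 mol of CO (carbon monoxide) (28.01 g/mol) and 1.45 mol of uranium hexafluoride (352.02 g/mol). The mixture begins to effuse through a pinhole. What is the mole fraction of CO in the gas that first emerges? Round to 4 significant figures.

Rate_i ∝ x_i/√M_i (Graham's law weighted by mole fraction), so the effusate composition follows n_i/√M_i.
x_CO(eff) = (n_CO/√M_CO) / (n_CO/√M_CO + n_UF₆/√M_UF₆)
= (2.34/√28.01) / (2.34/√28.01 + 1.45/√352.02) = 0.4421/(0.4421 + 0.07728) = 0.8512.

0.8512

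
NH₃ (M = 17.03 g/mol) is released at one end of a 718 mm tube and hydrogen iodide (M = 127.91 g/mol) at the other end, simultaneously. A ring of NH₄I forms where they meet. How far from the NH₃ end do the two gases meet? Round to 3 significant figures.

The fronts meet when d_NH₃ + d_HI = L with d_NH₃/d_HI = √(M_HI/M_NH₃) (Graham's law). Here √(M_HI/M_NH₃) = √(127.91/17.03) = 2.741.
With d_NH₃ + d_HI = 718 mm, d_HI = 718/(1 + 2.741) = 191.9 mm.
d_NH₃ = 718 − 191.9 = 526 mm.

526 mm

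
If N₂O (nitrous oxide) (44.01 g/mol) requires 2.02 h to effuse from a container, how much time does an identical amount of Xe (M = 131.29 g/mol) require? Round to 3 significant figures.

Since effusion rate ∝ 1/√M, t_Xe/t_N₂O = √(M_Xe/M_N₂O) = √(131.29/44.01) = √2.983 = 1.727.
So the time for Xe is 2.02 × 1.727 = 3.49 h.

3.49 h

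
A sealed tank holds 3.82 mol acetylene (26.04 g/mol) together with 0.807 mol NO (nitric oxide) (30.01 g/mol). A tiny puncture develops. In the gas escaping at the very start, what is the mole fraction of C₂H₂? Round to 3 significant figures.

0.836

Effusion rate of each component ∝ n_i/√M_i (partial pressure × 1/√M).
x_C₂H₂(eff) = (n_C₂H₂/√M_C₂H₂) / (n_C₂H₂/√M_C₂H₂ + n_NO/√M_NO)
= (3.82/√26.04) / (3.82/√26.04 + 0.807/√30.01) = 0.7486/(0.7486 + 0.1473) = 0.836.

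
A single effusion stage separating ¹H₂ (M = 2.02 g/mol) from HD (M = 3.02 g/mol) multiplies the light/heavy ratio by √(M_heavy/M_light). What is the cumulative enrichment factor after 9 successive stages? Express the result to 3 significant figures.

6.11

Each stage multiplies the ratio by α = √(3.02/2.02), so after 9 stages the overall factor is α^9 = (3.02/2.02)^(9/2).
= 1.49505^(9/2) = 6.11.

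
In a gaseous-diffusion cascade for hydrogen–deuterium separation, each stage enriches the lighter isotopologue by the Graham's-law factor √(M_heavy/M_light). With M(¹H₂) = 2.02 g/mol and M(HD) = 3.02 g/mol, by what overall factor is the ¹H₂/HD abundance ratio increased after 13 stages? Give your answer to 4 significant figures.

After 13 stages the ratio has grown by (√(3.02/2.02))^13 = (3.02/2.02)^(13/2).
= 1.49505^(13/2) = 13.65.

13.65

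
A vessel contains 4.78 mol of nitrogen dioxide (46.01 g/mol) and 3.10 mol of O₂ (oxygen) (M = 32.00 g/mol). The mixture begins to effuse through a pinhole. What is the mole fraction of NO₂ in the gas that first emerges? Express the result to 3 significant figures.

0.563

Effusion rate of each component ∝ n_i/√M_i (partial pressure × 1/√M).
So x_NO₂ in the escaping gas = (n_NO₂/√M_NO₂) / Σ(n_i/√M_i)
= (4.78/√46.01) / (4.78/√46.01 + 3.10/√32.00) = 0.7047/(0.7047 + 0.5480) = 0.563.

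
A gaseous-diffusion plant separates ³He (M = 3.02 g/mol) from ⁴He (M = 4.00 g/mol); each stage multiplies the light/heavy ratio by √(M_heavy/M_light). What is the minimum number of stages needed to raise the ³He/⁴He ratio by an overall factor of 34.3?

Per stage α = (4.00/3.02)^(1/2) = 1.32450^0.5, giving ln α = 0.1405.
Need α^N ≥ 34.3 ⇒ N ≥ ln(34.3) / ln α = 3.535 / 0.1405 = 25.16.
Rounding up, N = 26 stages.

26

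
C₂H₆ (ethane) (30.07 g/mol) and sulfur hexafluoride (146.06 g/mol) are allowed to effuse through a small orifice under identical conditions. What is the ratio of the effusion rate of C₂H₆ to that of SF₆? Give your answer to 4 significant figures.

Since effusion rate ∝ 1/√M, rate_C₂H₆/rate_SF₆ = √(M_SF₆/M_C₂H₆) = √(146.06/30.07) = √4.857 = 2.204.

2.204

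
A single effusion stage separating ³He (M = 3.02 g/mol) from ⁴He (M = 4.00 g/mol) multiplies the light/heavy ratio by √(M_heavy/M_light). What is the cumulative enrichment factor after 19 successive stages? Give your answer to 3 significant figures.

The single-stage factor is √(M_heavy/M_light), so 19 stages give [√(4.00/3.02)]^19 = (4.00/3.02)^(19/2).
= 1.32450^(19/2) = 14.4.

14.4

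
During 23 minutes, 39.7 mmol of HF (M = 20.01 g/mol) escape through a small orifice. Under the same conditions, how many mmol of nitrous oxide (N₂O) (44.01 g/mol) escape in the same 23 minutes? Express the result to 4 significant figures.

26.77 mmol

Since effusion rate ∝ 1/√M, rate_N₂O/rate_HF = √(M_HF/M_N₂O) = √(20.01/44.01) = √0.4547 = 0.6743.
So the amount for N₂O is 39.7 × 0.6743 = 26.77 mmol.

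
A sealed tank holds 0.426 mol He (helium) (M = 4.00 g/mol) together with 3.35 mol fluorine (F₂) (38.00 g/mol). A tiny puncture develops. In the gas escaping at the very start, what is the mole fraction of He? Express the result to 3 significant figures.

0.282

The effusion rate of species i is ∝ p_i/√M_i ∝ n_i/√M_i.
So x_He in the escaping gas = (n_He/√M_He) / Σ(n_i/√M_i)
= (0.426/√4.00) / (0.426/√4.00 + 3.35/√38.00) = 0.2130/(0.2130 + 0.5434) = 0.282.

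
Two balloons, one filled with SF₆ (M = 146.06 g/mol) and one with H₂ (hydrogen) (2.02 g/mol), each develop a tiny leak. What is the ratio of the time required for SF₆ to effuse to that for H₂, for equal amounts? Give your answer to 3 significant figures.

Since effusion rate ∝ 1/√M, t_SF₆/t_H₂ = √(M_SF₆/M_H₂) = √(146.06/2.02) = √72.31 = 8.50.

8.50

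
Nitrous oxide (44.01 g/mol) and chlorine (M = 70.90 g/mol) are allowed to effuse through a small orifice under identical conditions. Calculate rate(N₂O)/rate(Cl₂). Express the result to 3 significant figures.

1.27

Graham's law gives rate_N₂O/rate_Cl₂ = √(M_Cl₂/M_N₂O) = √(70.90/44.01) = √1.611 = 1.27.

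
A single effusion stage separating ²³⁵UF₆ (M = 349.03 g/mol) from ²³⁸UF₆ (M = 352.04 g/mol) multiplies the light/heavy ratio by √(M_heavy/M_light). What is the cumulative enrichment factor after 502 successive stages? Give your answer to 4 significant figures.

8.631

Overall factor = α^502 with α = √(352.04/349.03), i.e. (352.04/349.03)^(502/2).
= 1.00862^251 = 8.631.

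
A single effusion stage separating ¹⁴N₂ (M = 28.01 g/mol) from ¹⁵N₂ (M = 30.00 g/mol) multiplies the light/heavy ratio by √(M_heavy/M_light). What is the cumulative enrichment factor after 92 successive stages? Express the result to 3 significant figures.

23.5

Overall factor = α^92 with α = √(30.00/28.01), i.e. (30.00/28.01)^(92/2).
= 1.07105^46 = 23.5.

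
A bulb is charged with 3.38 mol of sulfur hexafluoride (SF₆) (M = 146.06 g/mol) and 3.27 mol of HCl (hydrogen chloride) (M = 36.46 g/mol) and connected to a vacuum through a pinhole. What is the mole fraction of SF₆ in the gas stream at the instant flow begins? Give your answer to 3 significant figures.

0.341

Effusion rate of each component ∝ n_i/√M_i (partial pressure × 1/√M).
Mole fraction of SF₆ in the effusate = (n_SF₆/√M_SF₆) / (n_SF₆/√M_SF₆ + n_HCl/√M_HCl)
= (3.38/√146.06) / (3.38/√146.06 + 3.27/√36.46) = 0.2797/(0.2797 + 0.5416) = 0.341.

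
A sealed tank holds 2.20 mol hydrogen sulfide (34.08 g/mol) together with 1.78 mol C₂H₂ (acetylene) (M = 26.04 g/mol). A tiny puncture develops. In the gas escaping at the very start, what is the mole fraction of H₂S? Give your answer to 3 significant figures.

Each component's effusion rate ∝ (its partial pressure)·(1/√M) ∝ n_i/√M_i.
So x_H₂S in the escaping gas = (n_H₂S/√M_H₂S) / Σ(n_i/√M_i)
= (2.20/√34.08) / (2.20/√34.08 + 1.78/√26.04) = 0.3769/(0.3769 + 0.3488) = 0.519.

0.519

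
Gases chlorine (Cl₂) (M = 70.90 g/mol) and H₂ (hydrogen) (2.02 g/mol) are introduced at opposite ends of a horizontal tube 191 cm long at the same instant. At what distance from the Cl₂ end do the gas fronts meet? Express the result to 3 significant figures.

27.6 cm

Graham's law gives d_Cl₂/d_H₂ = rate_Cl₂/rate_H₂ = √(M_H₂/M_Cl₂) = √(2.02/70.90) = 0.1688.
With d_Cl₂ + d_H₂ = 191 cm, d_H₂ = 191/(1 + 0.1688) = 163.4 cm.
d_Cl₂ = 191 − 163.4 = 27.6 cm.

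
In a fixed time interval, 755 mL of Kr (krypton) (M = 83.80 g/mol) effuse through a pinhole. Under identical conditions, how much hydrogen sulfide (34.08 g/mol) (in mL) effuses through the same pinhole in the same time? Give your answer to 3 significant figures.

1180 mL

Graham's law gives rate_H₂S/rate_Kr = √(M_Kr/M_H₂S) = √(83.80/34.08) = √2.459 = 1.568.
So the volume for H₂S is 755 × 1.568 = 1180 mL.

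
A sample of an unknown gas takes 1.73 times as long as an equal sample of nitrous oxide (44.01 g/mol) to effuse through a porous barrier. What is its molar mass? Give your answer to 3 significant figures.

Using Graham's law: t_X/t_N₂O = √(M_X/M_N₂O).
1.73 = √(M_X/44.01)
M_X = 44.01 × 1.73² = 44.01 × 2.993 = 132 g/mol

132 g/mol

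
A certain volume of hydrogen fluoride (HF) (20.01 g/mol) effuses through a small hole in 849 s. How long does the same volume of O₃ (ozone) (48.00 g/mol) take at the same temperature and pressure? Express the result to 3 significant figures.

1310 s

Using Graham's law: t_O₃/t_HF = √(M_O₃/M_HF) = √(48.00/20.01) = √2.399 = 1.549.
So the time for O₃ is 849 × 1.549 = 1310 s.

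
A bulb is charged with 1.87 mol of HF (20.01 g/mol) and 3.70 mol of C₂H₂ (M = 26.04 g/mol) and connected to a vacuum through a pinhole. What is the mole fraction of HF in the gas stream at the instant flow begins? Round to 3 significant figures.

Each component's effusion rate ∝ (its partial pressure)·(1/√M) ∝ n_i/√M_i.
Mole fraction of HF in the effusate = (n_HF/√M_HF) / (n_HF/√M_HF + n_C₂H₂/√M_C₂H₂)
= (1.87/√20.01) / (1.87/√20.01 + 3.70/√26.04) = 0.4180/(0.4180 + 0.7251) = 0.366.

0.366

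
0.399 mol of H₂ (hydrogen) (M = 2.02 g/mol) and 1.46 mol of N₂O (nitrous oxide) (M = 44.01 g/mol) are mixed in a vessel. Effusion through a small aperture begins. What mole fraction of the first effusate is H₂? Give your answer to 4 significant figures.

0.5606

Effusion rate of each component ∝ n_i/√M_i (partial pressure × 1/√M).
Mole fraction of H₂ in the effusate = (n_H₂/√M_H₂) / (n_H₂/√M_H₂ + n_N₂O/√M_N₂O)
= (0.399/√2.02) / (0.399/√2.02 + 1.46/√44.01) = 0.2807/(0.2807 + 0.2201) = 0.5606.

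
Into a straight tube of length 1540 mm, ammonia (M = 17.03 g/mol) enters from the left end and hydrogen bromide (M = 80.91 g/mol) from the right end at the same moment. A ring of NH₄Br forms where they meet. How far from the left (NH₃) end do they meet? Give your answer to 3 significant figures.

1060 mm

Graham's law gives d_NH₃/d_HBr = rate_NH₃/rate_HBr = √(M_HBr/M_NH₃) = √(80.91/17.03) = 2.180.
With d_NH₃ + d_HBr = 1540 mm, d_HBr = 1540/(1 + 2.180) = 484.3 mm.
d_NH₃ = 1540 − 484.3 = 1060 mm.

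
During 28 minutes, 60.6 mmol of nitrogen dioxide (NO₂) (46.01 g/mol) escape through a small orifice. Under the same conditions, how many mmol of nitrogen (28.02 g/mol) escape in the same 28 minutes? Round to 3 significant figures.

Graham's law gives rate_N₂/rate_NO₂ = √(M_NO₂/M_N₂) = √(46.01/28.02) = √1.642 = 1.281.
So the amount for N₂ is 60.6 × 1.281 = 77.7 mmol.

77.7 mmol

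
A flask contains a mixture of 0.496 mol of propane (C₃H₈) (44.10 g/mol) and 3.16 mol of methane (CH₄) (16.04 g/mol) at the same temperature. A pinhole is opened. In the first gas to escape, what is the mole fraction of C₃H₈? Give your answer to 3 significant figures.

0.0865

Each component's effusion rate ∝ (its partial pressure)·(1/√M) ∝ n_i/√M_i.
Mole fraction of C₃H₈ in the effusate = (n_C₃H₈/√M_C₃H₈) / (n_C₃H₈/√M_C₃H₈ + n_CH₄/√M_CH₄)
= (0.496/√44.10) / (0.496/√44.10 + 3.16/√16.04) = 0.07469/(0.07469 + 0.7890) = 0.0865.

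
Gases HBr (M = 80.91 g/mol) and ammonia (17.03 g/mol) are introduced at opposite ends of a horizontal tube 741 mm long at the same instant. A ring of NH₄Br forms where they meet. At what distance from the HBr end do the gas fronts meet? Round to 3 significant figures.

Graham's law gives d_HBr/d_NH₃ = rate_HBr/rate_NH₃ = √(M_NH₃/M_HBr) = √(17.03/80.91) = 0.4588.
With d_HBr + d_NH₃ = 741 mm, d_NH₃ = 741/(1 + 0.4588) = 508.0 mm.
d_HBr = 741 − 508.0 = 233 mm.

233 mm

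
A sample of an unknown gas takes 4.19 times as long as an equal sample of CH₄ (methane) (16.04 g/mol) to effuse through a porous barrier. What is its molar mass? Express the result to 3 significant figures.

282 g/mol

Graham's law gives t_X/t_CH₄ = √(M_X/M_CH₄).
4.19 = √(M_X/16.04)
M_X = 16.04 × 4.19² = 16.04 × 17.56 = 282 g/mol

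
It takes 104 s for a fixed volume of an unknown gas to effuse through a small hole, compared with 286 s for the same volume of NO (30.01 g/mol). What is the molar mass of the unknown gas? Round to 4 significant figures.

By Graham's law, t_X/t_NO = √(M_X/M_NO).
104/286 = 0.3636 = √(M_X/30.01)
M_X = 30.01 × 0.3636² = 30.01 × 0.1322 = 3.968 g/mol

3.968 g/mol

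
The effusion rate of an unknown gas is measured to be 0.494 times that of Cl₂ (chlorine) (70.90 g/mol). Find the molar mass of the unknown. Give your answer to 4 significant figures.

290.5 g/mol

Graham's law gives rate_X/rate_Cl₂ = √(M_Cl₂/M_X).
0.494 = √(70.90/M_X)
M_X = 70.90 / 0.494² = 70.90 / 0.2440 = 290.5 g/mol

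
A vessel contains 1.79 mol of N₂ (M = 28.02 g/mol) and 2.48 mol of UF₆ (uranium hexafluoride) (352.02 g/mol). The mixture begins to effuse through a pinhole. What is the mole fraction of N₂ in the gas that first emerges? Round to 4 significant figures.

Each component's effusion rate ∝ (its partial pressure)·(1/√M) ∝ n_i/√M_i.
So x_N₂ in the escaping gas = (n_N₂/√M_N₂) / Σ(n_i/√M_i)
= (1.79/√28.02) / (1.79/√28.02 + 2.48/√352.02) = 0.3382/(0.3382 + 0.1322) = 0.7190.

0.7190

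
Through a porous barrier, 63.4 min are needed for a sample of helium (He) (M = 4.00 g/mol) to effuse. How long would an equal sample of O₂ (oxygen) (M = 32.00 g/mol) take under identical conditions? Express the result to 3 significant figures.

Since effusion rate ∝ 1/√M, t_O₂/t_He = √(M_O₂/M_He) = √(32.00/4.00) = √8.000 = 2.828.
So the time for O₂ is 63.4 × 2.828 = 179 min.

179 min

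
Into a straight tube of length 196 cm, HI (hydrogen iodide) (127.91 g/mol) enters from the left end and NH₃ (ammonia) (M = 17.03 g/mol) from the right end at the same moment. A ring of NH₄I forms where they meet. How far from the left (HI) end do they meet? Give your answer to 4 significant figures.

Distances travelled in equal time are proportional to diffusion rates, so d_HI/d_NH₃ = √(M_NH₃/M_HI) = √(17.03/127.91) = 0.3649.
With d_HI + d_NH₃ = 196 cm, d_NH₃ = 196/(1 + 0.3649) = 143.6 cm.
d_HI = 196 − 143.6 = 52.40 cm.

52.40 cm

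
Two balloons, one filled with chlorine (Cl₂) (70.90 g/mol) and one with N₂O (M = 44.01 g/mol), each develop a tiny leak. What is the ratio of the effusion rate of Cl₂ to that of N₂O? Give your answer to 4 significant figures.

0.7879

Graham's law gives rate_Cl₂/rate_N₂O = √(M_N₂O/M_Cl₂) = √(44.01/70.90) = √0.6207 = 0.7879.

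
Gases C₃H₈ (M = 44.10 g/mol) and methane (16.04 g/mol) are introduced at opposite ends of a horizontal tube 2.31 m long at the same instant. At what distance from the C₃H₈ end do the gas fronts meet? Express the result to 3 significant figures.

In equal time, each gas travels a distance ∝ its rate ∝ 1/√M, so d_C₃H₈/d_CH₄ = √(M_CH₄/M_C₃H₈) = √(16.04/44.10) = 0.6031.
With d_C₃H₈ + d_CH₄ = 2.31 m, d_CH₄ = 2.31/(1 + 0.6031) = 1.441 m.
d_C₃H₈ = 2.31 − 1.441 = 0.869 m.

0.869 m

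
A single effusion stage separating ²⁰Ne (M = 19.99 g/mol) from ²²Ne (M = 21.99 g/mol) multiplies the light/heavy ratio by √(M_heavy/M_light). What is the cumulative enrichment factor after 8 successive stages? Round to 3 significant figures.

After 8 stages the ratio has grown by (√(21.99/19.99))^8 = (21.99/19.99)^(8/2).
= 1.10005^4 = 1.46.

1.46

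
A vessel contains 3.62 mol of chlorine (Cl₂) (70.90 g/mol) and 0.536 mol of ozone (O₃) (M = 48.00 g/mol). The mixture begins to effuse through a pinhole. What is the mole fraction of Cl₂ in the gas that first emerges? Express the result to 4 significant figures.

Effusion rate of each component ∝ n_i/√M_i (partial pressure × 1/√M).
x_Cl₂(eff) = (n_Cl₂/√M_Cl₂) / (n_Cl₂/√M_Cl₂ + n_O₃/√M_O₃)
= (3.62/√70.90) / (3.62/√70.90 + 0.536/√48.00) = 0.4299/(0.4299 + 0.07736) = 0.8475.

0.8475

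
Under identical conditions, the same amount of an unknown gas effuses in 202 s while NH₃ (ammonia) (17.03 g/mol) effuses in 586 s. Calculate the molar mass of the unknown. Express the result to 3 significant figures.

By Graham's law, t_X/t_NH₃ = √(M_X/M_NH₃).
202/586 = 0.3447 = √(M_X/17.03)
M_X = 17.03 × 0.3447² = 17.03 × 0.1188 = 2.02 g/mol

2.02 g/mol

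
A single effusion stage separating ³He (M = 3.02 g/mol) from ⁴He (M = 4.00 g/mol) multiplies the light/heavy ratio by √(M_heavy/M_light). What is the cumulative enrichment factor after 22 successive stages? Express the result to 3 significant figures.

The single-stage factor is √(M_heavy/M_light), so 22 stages give [√(4.00/3.02)]^22 = (4.00/3.02)^(22/2).
= 1.32450^11 = 22.0.

22.0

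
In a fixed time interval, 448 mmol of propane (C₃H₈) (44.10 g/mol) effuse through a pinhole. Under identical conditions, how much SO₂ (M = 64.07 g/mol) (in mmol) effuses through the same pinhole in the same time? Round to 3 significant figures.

By Graham's law, rate_SO₂/rate_C₃H₈ = √(M_C₃H₈/M_SO₂) = √(44.10/64.07) = √0.6883 = 0.8296.
So the amount for SO₂ is 448 × 0.8296 = 372 mmol.

372 mmol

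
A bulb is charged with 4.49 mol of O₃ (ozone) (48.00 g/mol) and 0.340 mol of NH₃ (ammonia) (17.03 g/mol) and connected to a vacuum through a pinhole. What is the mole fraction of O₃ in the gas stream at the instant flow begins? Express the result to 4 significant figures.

0.8872

Rate_i ∝ x_i/√M_i (Graham's law weighted by mole fraction), so the effusate composition follows n_i/√M_i.
x_O₃(eff) = (n_O₃/√M_O₃) / (n_O₃/√M_O₃ + n_NH₃/√M_NH₃)
= (4.49/√48.00) / (4.49/√48.00 + 0.340/√17.03) = 0.6481/(0.6481 + 0.08239) = 0.8872.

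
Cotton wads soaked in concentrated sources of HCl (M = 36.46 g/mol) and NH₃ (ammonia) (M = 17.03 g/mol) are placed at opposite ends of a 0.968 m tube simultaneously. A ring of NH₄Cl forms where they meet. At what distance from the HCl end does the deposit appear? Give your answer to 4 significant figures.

In equal time, each gas travels a distance ∝ its rate ∝ 1/√M, so d_HCl/d_NH₃ = √(M_NH₃/M_HCl) = √(17.03/36.46) = 0.6834.
With d_HCl + d_NH₃ = 0.968 m, d_NH₃ = 0.968/(1 + 0.6834) = 0.5750 m.
d_HCl = 0.968 − 0.5750 = 0.3930 m.

0.3930 m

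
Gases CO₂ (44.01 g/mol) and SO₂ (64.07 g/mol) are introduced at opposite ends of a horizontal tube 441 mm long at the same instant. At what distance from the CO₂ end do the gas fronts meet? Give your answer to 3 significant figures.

241 mm

Graham's law gives d_CO₂/d_SO₂ = rate_CO₂/rate_SO₂ = √(M_SO₂/M_CO₂) = √(64.07/44.01) = 1.207.
With d_CO₂ + d_SO₂ = 441 mm, d_SO₂ = 441/(1 + 1.207) = 199.9 mm.
d_CO₂ = 441 − 199.9 = 241 mm.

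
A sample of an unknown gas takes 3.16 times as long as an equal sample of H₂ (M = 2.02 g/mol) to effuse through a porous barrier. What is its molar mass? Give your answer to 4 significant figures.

Graham's law gives t_X/t_H₂ = √(M_X/M_H₂).
3.16 = √(M_X/2.02)
M_X = 2.02 × 3.16² = 2.02 × 9.986 = 20.17 g/mol

20.17 g/mol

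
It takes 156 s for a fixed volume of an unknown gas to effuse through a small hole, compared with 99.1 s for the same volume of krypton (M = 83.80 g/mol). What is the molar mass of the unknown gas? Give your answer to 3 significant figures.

Using Graham's law: t_X/t_Kr = √(M_X/M_Kr).
156/99.1 = 1.574 = √(M_X/83.80)
M_X = 83.80 × 1.574² = 83.80 × 2.478 = 208 g/mol

208 g/mol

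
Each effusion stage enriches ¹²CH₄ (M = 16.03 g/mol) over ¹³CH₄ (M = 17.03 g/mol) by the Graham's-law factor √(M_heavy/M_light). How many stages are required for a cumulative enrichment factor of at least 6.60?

63

Per stage α = (17.03/16.03)^(1/2) = 1.06238^0.5, giving ln α = 0.03026.
Need α^N ≥ 6.60 ⇒ N ≥ ln(6.60) / ln α = 1.887 / 0.03026 = 62.37.
So at least 63 stages are needed.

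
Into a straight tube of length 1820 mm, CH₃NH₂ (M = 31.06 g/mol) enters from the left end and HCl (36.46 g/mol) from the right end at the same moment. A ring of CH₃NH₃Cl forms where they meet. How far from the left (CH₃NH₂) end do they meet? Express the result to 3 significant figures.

Graham's law gives d_CH₃NH₂/d_HCl = rate_CH₃NH₂/rate_HCl = √(M_HCl/M_CH₃NH₂) = √(36.46/31.06) = 1.083.
With d_CH₃NH₂ + d_HCl = 1820 mm, d_HCl = 1820/(1 + 1.083) = 873.6 mm.
d_CH₃NH₂ = 1820 − 873.6 = 946 mm.

946 mm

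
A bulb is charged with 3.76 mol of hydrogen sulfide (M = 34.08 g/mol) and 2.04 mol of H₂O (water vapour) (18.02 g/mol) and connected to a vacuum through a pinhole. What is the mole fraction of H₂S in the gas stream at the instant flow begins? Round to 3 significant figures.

Rate_i ∝ x_i/√M_i (Graham's law weighted by mole fraction), so the effusate composition follows n_i/√M_i.
Mole fraction of H₂S in the effusate = (n_H₂S/√M_H₂S) / (n_H₂S/√M_H₂S + n_H₂O/√M_H₂O)
= (3.76/√34.08) / (3.76/√34.08 + 2.04/√18.02) = 0.6441/(0.6441 + 0.4806) = 0.573.

0.573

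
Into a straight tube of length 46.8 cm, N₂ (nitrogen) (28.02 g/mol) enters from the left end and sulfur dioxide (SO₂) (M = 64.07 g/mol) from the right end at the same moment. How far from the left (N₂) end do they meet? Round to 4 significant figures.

Graham's law gives d_N₂/d_SO₂ = rate_N₂/rate_SO₂ = √(M_SO₂/M_N₂) = √(64.07/28.02) = 1.512.
With d_N₂ + d_SO₂ = 46.8 cm, d_SO₂ = 46.8/(1 + 1.512) = 18.63 cm.
d_N₂ = 46.8 − 18.63 = 28.17 cm.

28.17 cm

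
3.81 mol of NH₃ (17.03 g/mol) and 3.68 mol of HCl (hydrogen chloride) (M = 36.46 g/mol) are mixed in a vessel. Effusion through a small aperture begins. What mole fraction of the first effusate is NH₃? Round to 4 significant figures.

Effusion rate of each component ∝ n_i/√M_i (partial pressure × 1/√M).
So x_NH₃ in the escaping gas = (n_NH₃/√M_NH₃) / Σ(n_i/√M_i)
= (3.81/√17.03) / (3.81/√17.03 + 3.68/√36.46) = 0.9232/(0.9232 + 0.6095) = 0.6024.

0.6024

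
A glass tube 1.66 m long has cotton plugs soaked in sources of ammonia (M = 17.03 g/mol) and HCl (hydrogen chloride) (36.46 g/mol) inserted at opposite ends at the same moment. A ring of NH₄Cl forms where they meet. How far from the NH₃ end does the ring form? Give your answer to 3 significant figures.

0.986 m

Graham's law gives d_NH₃/d_HCl = rate_NH₃/rate_HCl = √(M_HCl/M_NH₃) = √(36.46/17.03) = 1.463.
With d_NH₃ + d_HCl = 1.66 m, d_HCl = 1.66/(1 + 1.463) = 0.6739 m.
d_NH₃ = 1.66 − 0.6739 = 0.986 m.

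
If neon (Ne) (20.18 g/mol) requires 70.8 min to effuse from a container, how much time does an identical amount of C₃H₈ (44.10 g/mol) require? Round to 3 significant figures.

By Graham's law, t_C₃H₈/t_Ne = √(M_C₃H₈/M_Ne) = √(44.10/20.18) = √2.185 = 1.478.
So the time for C₃H₈ is 70.8 × 1.478 = 105 min.

105 min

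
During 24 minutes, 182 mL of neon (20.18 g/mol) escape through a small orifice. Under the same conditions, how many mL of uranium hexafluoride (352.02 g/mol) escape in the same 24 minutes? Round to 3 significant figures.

43.6 mL

From Graham's law, rate_UF₆/rate_Ne = √(M_Ne/M_UF₆) = √(20.18/352.02) = √0.05733 = 0.2394.
So the volume for UF₆ is 182 × 0.2394 = 43.6 mL.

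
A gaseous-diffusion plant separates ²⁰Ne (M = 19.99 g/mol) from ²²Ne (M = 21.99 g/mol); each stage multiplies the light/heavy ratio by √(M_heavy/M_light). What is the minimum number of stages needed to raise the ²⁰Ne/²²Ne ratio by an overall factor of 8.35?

Per stage α = (21.99/19.99)^(1/2) = 1.10005^0.5, giving ln α = 0.04768.
Need α^N ≥ 8.35 ⇒ N ≥ ln(8.35) / ln α = 2.122 / 0.04768 = 44.51.
Minimum whole number of stages: N = 45.

45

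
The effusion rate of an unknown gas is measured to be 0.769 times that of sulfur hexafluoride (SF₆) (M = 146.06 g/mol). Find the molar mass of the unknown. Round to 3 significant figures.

From Graham's law, rate_X/rate_SF₆ = √(M_SF₆/M_X).
0.769 = √(146.06/M_X)
M_X = 146.06 / 0.769² = 146.06 / 0.5914 = 247 g/mol

247 g/mol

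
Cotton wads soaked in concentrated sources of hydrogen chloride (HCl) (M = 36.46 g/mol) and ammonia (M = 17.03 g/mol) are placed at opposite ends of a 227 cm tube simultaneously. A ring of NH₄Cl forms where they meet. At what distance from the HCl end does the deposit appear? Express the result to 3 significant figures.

92.2 cm

Distances travelled in equal time are proportional to diffusion rates, so d_HCl/d_NH₃ = √(M_NH₃/M_HCl) = √(17.03/36.46) = 0.6834.
With d_HCl + d_NH₃ = 227 cm, d_NH₃ = 227/(1 + 0.6834) = 134.8 cm.
d_HCl = 227 − 134.8 = 92.2 cm.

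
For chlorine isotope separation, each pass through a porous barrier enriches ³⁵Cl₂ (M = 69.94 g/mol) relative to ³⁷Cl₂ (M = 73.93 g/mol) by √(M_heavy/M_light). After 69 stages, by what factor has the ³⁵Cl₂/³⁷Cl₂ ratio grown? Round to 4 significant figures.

The single-stage factor is √(M_heavy/M_light), so 69 stages give [√(73.93/69.94)]^69 = (73.93/69.94)^(69/2).
= 1.05705^(69/2) = 6.781.

6.781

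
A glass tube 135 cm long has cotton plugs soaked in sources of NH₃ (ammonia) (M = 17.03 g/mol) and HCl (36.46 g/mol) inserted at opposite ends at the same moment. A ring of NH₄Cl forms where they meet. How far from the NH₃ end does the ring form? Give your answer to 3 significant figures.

80.2 cm

The fronts meet when d_NH₃ + d_HCl = L with d_NH₃/d_HCl = √(M_HCl/M_NH₃) (Graham's law). Here √(M_HCl/M_NH₃) = √(36.46/17.03) = 1.463.
With d_NH₃ + d_HCl = 135 cm, d_HCl = 135/(1 + 1.463) = 54.81 cm.
d_NH₃ = 135 − 54.81 = 80.2 cm.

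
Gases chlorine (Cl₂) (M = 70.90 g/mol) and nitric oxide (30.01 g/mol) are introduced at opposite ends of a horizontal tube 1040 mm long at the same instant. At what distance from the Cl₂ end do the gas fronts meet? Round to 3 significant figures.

410 mm

The fronts meet when d_Cl₂ + d_NO = L with d_Cl₂/d_NO = √(M_NO/M_Cl₂) (Graham's law). Here √(M_NO/M_Cl₂) = √(30.01/70.90) = 0.6506.
With d_Cl₂ + d_NO = 1040 mm, d_NO = 1040/(1 + 0.6506) = 630.1 mm.
d_Cl₂ = 1040 − 630.1 = 410 mm.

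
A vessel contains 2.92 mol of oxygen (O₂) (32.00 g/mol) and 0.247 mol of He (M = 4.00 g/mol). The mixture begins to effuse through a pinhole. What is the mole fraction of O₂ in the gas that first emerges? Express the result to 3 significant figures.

0.807

Each component's effusion rate ∝ (its partial pressure)·(1/√M) ∝ n_i/√M_i.
Mole fraction of O₂ in the effusate = (n_O₂/√M_O₂) / (n_O₂/√M_O₂ + n_He/√M_He)
= (2.92/√32.00) / (2.92/√32.00 + 0.247/√4.00) = 0.5162/(0.5162 + 0.1235) = 0.807.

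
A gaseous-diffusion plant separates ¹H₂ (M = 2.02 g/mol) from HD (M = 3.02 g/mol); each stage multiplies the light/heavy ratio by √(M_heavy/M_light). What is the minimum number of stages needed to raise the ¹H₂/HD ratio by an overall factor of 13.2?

13

With α = √(3.02/2.02) per stage, ln α = ½ ln(1.49505) = 0.2011.
Need α^N ≥ 13.2 ⇒ N ≥ ln(13.2) / ln α = 2.580 / 0.2011 = 12.83.
So at least 13 stages are needed.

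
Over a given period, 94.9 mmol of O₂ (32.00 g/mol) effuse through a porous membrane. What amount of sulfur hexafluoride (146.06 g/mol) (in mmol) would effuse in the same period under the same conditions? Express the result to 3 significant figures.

44.4 mmol

From Graham's law, rate_SF₆/rate_O₂ = √(M_O₂/M_SF₆) = √(32.00/146.06) = √0.2191 = 0.4681.
So the amount for SF₆ is 94.9 × 0.4681 = 44.4 mmol.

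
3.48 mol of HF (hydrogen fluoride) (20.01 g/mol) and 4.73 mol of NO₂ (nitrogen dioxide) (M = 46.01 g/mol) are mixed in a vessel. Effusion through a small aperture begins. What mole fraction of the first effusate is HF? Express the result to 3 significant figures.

0.527

Rate_i ∝ x_i/√M_i (Graham's law weighted by mole fraction), so the effusate composition follows n_i/√M_i.
Mole fraction of HF in the effusate = (n_HF/√M_HF) / (n_HF/√M_HF + n_NO₂/√M_NO₂)
= (3.48/√20.01) / (3.48/√20.01 + 4.73/√46.01) = 0.7780/(0.7780 + 0.6973) = 0.527.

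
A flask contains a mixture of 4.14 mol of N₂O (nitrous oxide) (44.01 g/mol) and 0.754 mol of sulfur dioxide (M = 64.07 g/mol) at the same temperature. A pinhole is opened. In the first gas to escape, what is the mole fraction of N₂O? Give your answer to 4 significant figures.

Effusion rate of each component ∝ n_i/√M_i (partial pressure × 1/√M).
x_N₂O(eff) = (n_N₂O/√M_N₂O) / (n_N₂O/√M_N₂O + n_SO₂/√M_SO₂)
= (4.14/√44.01) / (4.14/√44.01 + 0.754/√64.07) = 0.6241/(0.6241 + 0.09420) = 0.8689.

0.8689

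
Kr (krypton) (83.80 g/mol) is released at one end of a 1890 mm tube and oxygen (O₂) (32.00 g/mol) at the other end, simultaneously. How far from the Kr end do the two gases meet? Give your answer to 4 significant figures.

In equal time, each gas travels a distance ∝ its rate ∝ 1/√M, so d_Kr/d_O₂ = √(M_O₂/M_Kr) = √(32.00/83.80) = 0.6179.
With d_Kr + d_O₂ = 1890 mm, d_O₂ = 1890/(1 + 0.6179) = 1168 mm.
d_Kr = 1890 − 1168 = 721.9 mm.

721.9 mm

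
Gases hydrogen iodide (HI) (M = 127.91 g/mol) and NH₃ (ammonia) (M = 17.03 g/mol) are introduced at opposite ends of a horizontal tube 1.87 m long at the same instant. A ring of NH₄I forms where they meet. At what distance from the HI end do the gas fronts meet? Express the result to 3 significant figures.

0.500 m

Graham's law gives d_HI/d_NH₃ = rate_HI/rate_NH₃ = √(M_NH₃/M_HI) = √(17.03/127.91) = 0.3649.
With d_HI + d_NH₃ = 1.87 m, d_NH₃ = 1.87/(1 + 0.3649) = 1.370 m.
d_HI = 1.87 − 1.370 = 0.500 m.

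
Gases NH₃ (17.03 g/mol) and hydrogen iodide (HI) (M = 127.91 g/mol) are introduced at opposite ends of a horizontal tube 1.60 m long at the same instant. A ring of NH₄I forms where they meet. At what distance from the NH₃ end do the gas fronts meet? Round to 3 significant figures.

In equal time, each gas travels a distance ∝ its rate ∝ 1/√M, so d_NH₃/d_HI = √(M_HI/M_NH₃) = √(127.91/17.03) = 2.741.
With d_NH₃ + d_HI = 1.60 m, d_HI = 1.60/(1 + 2.741) = 0.4277 m.
d_NH₃ = 1.60 − 0.4277 = 1.17 m.

1.17 m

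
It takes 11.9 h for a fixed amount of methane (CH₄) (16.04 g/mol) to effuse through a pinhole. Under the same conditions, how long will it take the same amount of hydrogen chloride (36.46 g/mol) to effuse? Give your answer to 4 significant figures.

Graham's law gives t_HCl/t_CH₄ = √(M_HCl/M_CH₄) = √(36.46/16.04) = √2.273 = 1.508.
So the time for HCl is 11.9 × 1.508 = 17.94 h.

17.94 h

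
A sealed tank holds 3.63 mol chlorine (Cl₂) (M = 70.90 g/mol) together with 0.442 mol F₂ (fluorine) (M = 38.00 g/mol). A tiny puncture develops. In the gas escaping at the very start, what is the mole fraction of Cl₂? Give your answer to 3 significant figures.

0.857

The effusion rate of species i is ∝ p_i/√M_i ∝ n_i/√M_i.
So x_Cl₂ in the escaping gas = (n_Cl₂/√M_Cl₂) / Σ(n_i/√M_i)
= (3.63/√70.90) / (3.63/√70.90 + 0.442/√38.00) = 0.4311/(0.4311 + 0.07170) = 0.857.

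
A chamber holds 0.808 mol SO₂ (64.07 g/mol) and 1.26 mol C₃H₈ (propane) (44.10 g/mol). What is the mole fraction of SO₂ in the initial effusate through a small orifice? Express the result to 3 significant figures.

Effusion rate of each component ∝ n_i/√M_i (partial pressure × 1/√M).
Mole fraction of SO₂ in the effusate = (n_SO₂/√M_SO₂) / (n_SO₂/√M_SO₂ + n_C₃H₈/√M_C₃H₈)
= (0.808/√64.07) / (0.808/√64.07 + 1.26/√44.10) = 0.1009/(0.1009 + 0.1897) = 0.347.

0.347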